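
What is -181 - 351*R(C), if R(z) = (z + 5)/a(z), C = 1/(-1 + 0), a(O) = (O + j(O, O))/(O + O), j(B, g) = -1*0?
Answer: -2989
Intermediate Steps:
j(B, g) = 0
a(O) = 1/2 (a(O) = (O + 0)/(O + O) = O/((2*O)) = O*(1/(2*O)) = 1/2)
C = -1 (C = 1/(-1) = -1)
R(z) = 10 + 2*z (R(z) = (z + 5)/(1/2) = (5 + z)*2 = 10 + 2*z)
-181 - 351*R(C) = -181 - 351*(10 + 2*(-1)) = -181 - 351*(10 - 2) = -181 - 351*8 = -181 - 2808 = -2989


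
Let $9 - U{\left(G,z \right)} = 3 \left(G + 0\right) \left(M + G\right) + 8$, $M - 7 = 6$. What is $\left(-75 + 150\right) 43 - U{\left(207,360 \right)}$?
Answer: $139844$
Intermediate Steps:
$M = 13$ ($M = 7 + 6 = 13$)
$U{\left(G,z \right)} = 1 - 3 G \left(13 + G\right)$ ($U{\left(G,z \right)} = 9 - \left(3 \left(G + 0\right) \left(13 + G\right) + 8\right) = 9 - \left(3 G \left(13 + G\right) + 8\right) = 9 - \left(8 + 3 G \left(13 + G\right)\right) = 1 - 3 G \left(13 + G\right)$)
$\left(-75 + 150\right) 43 - U{\left(207,360 \right)} = \left(-75 + 150\right) 43 - \left(1 - 8073 - 3 \cdot 207^{2}\right) = 75 \cdot 43 - \left(1 - 8073 - 128547\right) = 3225 - \left(1 - 8073 - 128547\right) = 3225 - -136619 = 3225 + 136619 = 139844$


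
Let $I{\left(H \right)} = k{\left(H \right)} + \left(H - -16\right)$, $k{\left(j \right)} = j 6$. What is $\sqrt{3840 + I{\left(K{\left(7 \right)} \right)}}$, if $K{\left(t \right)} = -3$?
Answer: $\sqrt{3835} \approx 61.927$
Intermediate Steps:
$k{\left(j \right)} = 6 j$
$I{\left(H \right)} = 16 + 7 H$ ($I{\left(H \right)} = 6 H + \left(H - -16\right) = 6 H + \left(H + 16\right) = 6 H + \left(16 + H\right) = 16 + 7 H$)
$\sqrt{3840 + I{\left(K{\left(7 \right)} \right)}} = \sqrt{3840 + \left(16 + 7 \left(-3\right)\right)} = \sqrt{3840 + \left(16 - 21\right)} = \sqrt{3840 - 5} = \sqrt{3835}$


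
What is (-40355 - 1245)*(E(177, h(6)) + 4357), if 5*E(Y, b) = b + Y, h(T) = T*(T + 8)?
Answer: -183422720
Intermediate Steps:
h(T) = T*(8 + T)
E(Y, b) = Y/5 + b/5 (E(Y, b) = (b + Y)/5 = (Y + b)/5 = Y/5 + b/5)
(-40355 - 1245)*(E(177, h(6)) + 4357) = (-40355 - 1245)*(((1/5)*177 + (6*(8 + 6))/5) + 4357) = -41600*((177/5 + (6*14)/5) + 4357) = -41600*((177/5 + (1/5)*84) + 4357) = -41600*((177/5 + 84/5) + 4357) = -41600*(261/5 + 4357) = -41600*22046/5 = -183422720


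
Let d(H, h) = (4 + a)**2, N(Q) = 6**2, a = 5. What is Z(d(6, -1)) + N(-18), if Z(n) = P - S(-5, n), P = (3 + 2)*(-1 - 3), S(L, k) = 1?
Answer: 15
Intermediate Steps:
N(Q) = 36
P = -20 (P = 5*(-4) = -20)
d(H, h) = 81 (d(H, h) = (4 + 5)**2 = 9**2 = 81)
Z(n) = -21 (Z(n) = -20 - 1*1 = -20 - 1 = -21)
Z(d(6, -1)) + N(-18) = -21 + 36 = 15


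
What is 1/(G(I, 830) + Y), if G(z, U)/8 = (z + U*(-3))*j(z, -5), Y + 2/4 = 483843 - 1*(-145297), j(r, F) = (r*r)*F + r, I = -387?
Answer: 2/34489905703 ≈ 5.7988e-11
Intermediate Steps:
j(r, F) = r + F*r**2 (j(r, F) = r**2*F + r = F*r**2 + r = r + F*r**2)
Y = 1258279/2 (Y = -1/2 + (483843 - 1*(-145297)) = -1/2 + (483843 + 145297) = -1/2 + 629140 = 1258279/2 ≈ 6.2914e+5)
G(z, U) = 8*z*(1 - 5*z)*(z - 3*U) (G(z, U) = 8*((z + U*(-3))*(z*(1 - 5*z))) = 8*((z - 3*U)*(z*(1 - 5*z))) = 8*(z*(1 - 5*z)*(z - 3*U)) = 8*z*(1 - 5*z)*(z - 3*U))
1/(G(I, 830) + Y) = 1/(8*(-387)*(-1 + 5*(-387))*(-1*(-387) + 3*830) + 1258279/2) = 1/(8*(-387)*(-1 - 1935)*(387 + 2490) + 1258279/2) = 1/(8*(-387)*(-1936)*2877 + 1258279/2) = 1/(17244323712 + 1258279/2) = 1/(34489905703/2) = 2/34489905703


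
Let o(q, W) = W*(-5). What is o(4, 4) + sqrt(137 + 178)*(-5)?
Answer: -20 - 15*sqrt(35) ≈ -108.74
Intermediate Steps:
o(q, W) = -5*W
o(4, 4) + sqrt(137 + 178)*(-5) = -5*4 + sqrt(137 + 178)*(-5) = -20 + sqrt(315)*(-5) = -20 + (3*sqrt(35))*(-5) = -20 - 15*sqrt(35)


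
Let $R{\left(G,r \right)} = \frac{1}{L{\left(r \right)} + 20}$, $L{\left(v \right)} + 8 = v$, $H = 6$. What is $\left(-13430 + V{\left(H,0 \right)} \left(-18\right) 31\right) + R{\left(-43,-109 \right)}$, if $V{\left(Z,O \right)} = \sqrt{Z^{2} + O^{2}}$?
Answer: $- \frac{1627467}{97} \approx -16778.0$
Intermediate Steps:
$L{\left(v \right)} = -8 + v$
$V{\left(Z,O \right)} = \sqrt{O^{2} + Z^{2}}$
$R{\left(G,r \right)} = \frac{1}{12 + r}$ ($R{\left(G,r \right)} = \frac{1}{\left(-8 + r\right) + 20} = \frac{1}{12 + r}$)
$\left(-13430 + V{\left(H,0 \right)} \left(-18\right) 31\right) + R{\left(-43,-109 \right)} = \left(-13430 + \sqrt{0^{2} + 6^{2}} \left(-18\right) 31\right) + \frac{1}{12 - 109} = \left(-13430 + \sqrt{0 + 36} \left(-18\right) 31\right) + \frac{1}{-97} = \left(-13430 + \sqrt{36} \left(-18\right) 31\right) - \frac{1}{97} = \left(-13430 + 6 \left(-18\right) 31\right) - \frac{1}{97} = \left(-13430 - 3348\right) - \frac{1}{97} = -16778 - \frac{1}{97} = - \frac{1627467}{97}$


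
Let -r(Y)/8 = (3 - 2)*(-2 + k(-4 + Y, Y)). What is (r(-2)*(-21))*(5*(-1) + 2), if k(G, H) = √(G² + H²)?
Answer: 1008 - 1008*√10 ≈ -2179.6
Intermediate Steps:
r(Y) = 16 - 8*√(Y² + (-4 + Y)²) (r(Y) = -8*(3 - 2)*(-2 + √((-4 + Y)² + Y²)) = -8*(-2 + √(Y² + (-4 + Y)²)) = 16 - 8*√(Y² + (-4 + Y)²))
(r(-2)*(-21))*(5*(-1) + 2) = ((16 - 8*√((-2)² + (-4 - 2)²))*(-21))*(5*(-1) + 2) = ((16 - 8*√(4 + (-6)²))*(-21))*(-5 + 2) = ((16 - 8*√(4 + 36))*(-21))*(-3) = ((16 - 16*√10)*(-21))*(-3) = (-336 + 336*√10)*(-3) = 1008 - 1008*√10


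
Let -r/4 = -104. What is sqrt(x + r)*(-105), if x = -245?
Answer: -315*sqrt(19) ≈ -1373.1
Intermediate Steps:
r = 416 (r = -4*(-104) = 416)
sqrt(x + r)*(-105) = sqrt(-245 + 416)*(-105) = sqrt(171)*(-105) = (3*sqrt(19))*(-105) = -315*sqrt(19)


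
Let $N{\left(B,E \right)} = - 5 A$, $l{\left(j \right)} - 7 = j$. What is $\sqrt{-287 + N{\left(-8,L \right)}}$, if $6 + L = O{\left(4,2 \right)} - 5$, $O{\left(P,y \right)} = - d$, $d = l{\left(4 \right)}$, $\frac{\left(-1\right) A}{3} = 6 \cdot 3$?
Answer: $i \sqrt{17} \approx 4.1231 i$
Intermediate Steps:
$A = -54$ ($A = - 3 \cdot 6 \cdot 3 = \left(-3\right) 18 = -54$)
$l{\left(j \right)} = 7 + j$
$d = 11$ ($d = 7 + 4 = 11$)
$O{\left(P,y \right)} = -11$ ($O{\left(P,y \right)} = \left(-1\right) 11 = -11$)
$L = -22$ ($L = -6 - 16 = -22$)
$N{\left(B,E \right)} = 270$ ($N{\left(B,E \right)} = \left(-5\right) \left(-54\right) = 270$)
$\sqrt{-287 + N{\left(-8,L \right)}} = \sqrt{-287 + 270} = \sqrt{-17} = i \sqrt{17}$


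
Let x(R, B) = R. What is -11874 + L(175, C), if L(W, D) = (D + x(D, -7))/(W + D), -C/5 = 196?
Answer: -273046/23 ≈ -11872.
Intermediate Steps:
C = -980 (C = -5*196 = -980)
L(W, D) = 2*D/(D + W) (L(W, D) = (D + D)/(W + D) = (2*D)/(D + W) = 2*D/(D + W))
-11874 + L(175, C) = -11874 + 2*(-980)/(-980 + 175) = -11874 + 2*(-980)/(-805) = -11874 + 2*(-980)*(-1/805) = -11874 + 56/23 = -273046/23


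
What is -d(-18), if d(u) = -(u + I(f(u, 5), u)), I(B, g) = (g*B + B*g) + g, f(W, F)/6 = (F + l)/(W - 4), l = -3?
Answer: -180/11 ≈ -16.364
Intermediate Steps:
f(W, F) = 6*(-3 + F)/(-4 + W) (f(W, F) = 6*((F - 3)/(W - 4)) = 6*((-3 + F)/(-4 + W)) = 6*(-3 + F)/(-4 + W))
I(B, g) = g + 2*B*g (I(B, g) = (B*g + B*g) + g = 2*B*g + g = g + 2*B*g)
d(u) = -u - u*(1 + 24/(-4 + u)) (d(u) = -(u + u*(1 + 2*(6*(-3 + 5)/(-4 + u)))) = -(u + u*(1 + 2*(6*2/(-4 + u)))) = -(u + u*(1 + 2*(12/(-4 + u)))) = -(u + u*(1 + 24/(-4 + u))) = -u - u*(1 + 24/(-4 + u)))
-d(-18) = -2*(-18)*(-8 - 1*(-18))/(-4 - 18) = -2*(-18)*(-8 + 18)/(-22) = -2*(-18)*(-1)*10/22 = -1*180/11 = -180/11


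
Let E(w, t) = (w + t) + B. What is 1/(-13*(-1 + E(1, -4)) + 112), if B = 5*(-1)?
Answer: 1/229 ≈ 0.0043668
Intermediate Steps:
B = -5
E(w, t) = -5 + t + w (E(w, t) = (w + t) - 5 = (t + w) - 5 = -5 + t + w)
1/(-13*(-1 + E(1, -4)) + 112) = 1/(-13*(-1 + (-5 - 4 + 1)) + 112) = 1/(-13*(-1 - 8) + 112) = 1/(-13*(-9) + 112) = 1/(117 + 112) = 1/229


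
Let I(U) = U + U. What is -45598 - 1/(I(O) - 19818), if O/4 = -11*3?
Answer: -915699035/20082 ≈ -45598.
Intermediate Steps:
O = -132 (O = 4*(-11*3) = 4*(-33) = -132)
I(U) = 2*U
-45598 - 1/(I(O) - 19818) = -45598 - 1/(2*(-132) - 19818) = -45598 - 1/(-264 - 19818) = -45598 - 1/(-20082) = -45598 - 1*(-1/20082) = -45598 + 1/20082 = -915699035/20082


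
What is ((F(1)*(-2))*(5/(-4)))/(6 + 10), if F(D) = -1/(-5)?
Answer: 1/32 ≈ 0.031250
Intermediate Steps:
F(D) = 1/5 (F(D) = -1*(-1/5) = 1/5)
((F(1)*(-2))*(5/(-4)))/(6 + 10) = (((1/5)*(-2))*(5/(-4)))/(6 + 10) = -2*(-1)/4/16 = -2/5*(-5/4)*(1/16) = (1/2)*(1/16) = 1/32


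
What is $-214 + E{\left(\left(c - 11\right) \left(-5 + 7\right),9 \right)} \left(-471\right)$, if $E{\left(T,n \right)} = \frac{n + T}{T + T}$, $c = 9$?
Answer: $\frac{643}{8} \approx 80.375$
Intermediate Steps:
$E{\left(T,n \right)} = \frac{T + n}{2 T}$
$-214 + E{\left(\left(c - 11\right) \left(-5 + 7\right),9 \right)} \left(-471\right) = -214 + \frac{\left(9 - 11\right) \left(-5 + 7\right) + 9}{2 \left(9 - 11\right) \left(-5 + 7\right)} \left(-471\right) = -214 + \frac{\left(-2\right) 2 + 9}{2 \left(\left(-2\right) 2\right)} \left(-471\right) = -214 + \frac{-4 + 9}{2 \left(-4\right)} \left(-471\right) = -214 + \frac{1}{2} \left(- \frac{1}{4}\right) 5 \left(-471\right) = -214 - - \frac{2355}{8} = -214 + \frac{2355}{8} = \frac{643}{8}$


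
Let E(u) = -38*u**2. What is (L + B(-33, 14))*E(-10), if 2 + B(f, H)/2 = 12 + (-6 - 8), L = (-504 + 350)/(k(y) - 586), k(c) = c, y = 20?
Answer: 8310600/283 ≈ 29366.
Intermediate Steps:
L = 77/283 (L = (-504 + 350)/(20 - 586) = -154/(-566) = -154*(-1/566) = 77/283 ≈ 0.27208)
B(f, H) = -8 (B(f, H) = -4 + 2*(12 + (-6 - 8)) = -4 + 2*(12 - 14) = -4 + 2*(-2) = -4 - 4 = -8)
(L + B(-33, 14))*E(-10) = (77/283 - 8)*(-38*(-10)**2) = -(-83106)*100/283 = -2187/283*(-3800) = 8310600/283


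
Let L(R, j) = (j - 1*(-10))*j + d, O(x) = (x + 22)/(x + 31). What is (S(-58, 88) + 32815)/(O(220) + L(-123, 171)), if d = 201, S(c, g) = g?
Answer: 8258653/7819394 ≈ 1.0562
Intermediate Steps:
O(x) = (22 + x)/(31 + x)
L(R, j) = 201 + j*(10 + j) (L(R, j) = (j - 1*(-10))*j + 201 = (j + 10)*j + 201 = (10 + j)*j + 201 = j*(10 + j) + 201 = 201 + j*(10 + j))
(S(-58, 88) + 32815)/(O(220) + L(-123, 171)) = (88 + 32815)/((22 + 220)/(31 + 220) + (201 + 171² + 10*171)) = 32903/(242/251 + (201 + 29241 + 1710)) = 32903/((1/251)*242 + 31152) = 32903/(242/251 + 31152) = 32903/(7819394/251) = 32903*(251/7819394) = 8258653/7819394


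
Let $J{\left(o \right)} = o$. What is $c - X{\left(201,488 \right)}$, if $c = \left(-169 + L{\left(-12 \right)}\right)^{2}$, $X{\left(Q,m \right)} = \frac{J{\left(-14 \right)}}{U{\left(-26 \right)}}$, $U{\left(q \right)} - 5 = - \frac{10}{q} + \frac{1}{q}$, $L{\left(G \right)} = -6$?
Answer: $\frac{4257239}{139} \approx 30628.0$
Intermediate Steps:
$U{\left(q \right)} = 5 - \frac{9}{q}$ ($U{\left(q \right)} = 5 + \left(- \frac{10}{q} + \frac{1}{q}\right) = 5 - \frac{9}{q}$)
$X{\left(Q,m \right)} = - \frac{364}{139}$ ($X{\left(Q,m \right)} = - \frac{14}{5 - \frac{9}{-26}} = - \frac{14}{5 - - \frac{9}{26}} = - \frac{14}{5 + \frac{9}{26}} = - \frac{14}{\frac{139}{26}} = \left(-14\right) \frac{26}{139} = - \frac{364}{139}$)
$c = 30625$ ($c = \left(-169 - 6\right)^{2} = \left(-175\right)^{2} = 30625$)
$c - X{\left(201,488 \right)} = 30625 - - \frac{364}{139} = 30625 + \frac{364}{139} = \frac{4257239}{139}$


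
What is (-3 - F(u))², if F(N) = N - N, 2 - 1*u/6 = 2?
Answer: 9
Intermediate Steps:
u = 0 (u = 12 - 6*2 = 12 - 12 = 0)
F(N) = 0
(-3 - F(u))² = (-3 - 1*0)² = (-3 + 0)² = (-3)² = 9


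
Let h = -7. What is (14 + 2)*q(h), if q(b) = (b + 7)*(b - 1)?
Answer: 0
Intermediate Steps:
q(b) = (-1 + b)*(7 + b) (q(b) = (7 + b)*(-1 + b) = (-1 + b)*(7 + b))
(14 + 2)*q(h) = (14 + 2)*(-7 + (-7)**2 + 6*(-7)) = 16*(-7 + 49 - 42) = 16*0 = 0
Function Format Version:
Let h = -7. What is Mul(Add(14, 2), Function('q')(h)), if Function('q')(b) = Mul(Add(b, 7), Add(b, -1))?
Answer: 0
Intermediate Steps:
Function('q')(b) = Mul(Add(-1, b), Add(7, b)) (Function('q')(b) = Mul(Add(7, b), Add(-1, b)) = Mul(Add(-1, b), Add(7, b)))
Mul(Add(14, 2), Function('q')(h)) = Mul(Add(14, 2), Add(-7, Pow(-7, 2), Mul(6, -7))) = Mul(16, Add(-7, 49, -42)) = Mul(16, 0) = 0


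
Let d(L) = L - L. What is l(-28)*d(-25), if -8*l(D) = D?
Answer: 0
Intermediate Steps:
l(D) = -D/8
d(L) = 0
l(-28)*d(-25) = -⅛*(-28)*0 = (7/2)*0 = 0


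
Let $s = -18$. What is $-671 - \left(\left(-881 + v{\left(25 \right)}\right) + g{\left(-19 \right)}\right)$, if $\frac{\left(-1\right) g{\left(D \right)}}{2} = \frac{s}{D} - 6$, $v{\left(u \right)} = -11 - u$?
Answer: $\frac{4482}{19} \approx 235.89$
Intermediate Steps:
$g{\left(D \right)} = 12 + \frac{36}{D}$ ($g{\left(D \right)} = - 2 \left(- \frac{18}{D} - 6\right) = - 2 \left(-6 - \frac{18}{D}\right) = 12 + \frac{36}{D}$)
$-671 - \left(\left(-881 + v{\left(25 \right)}\right) + g{\left(-19 \right)}\right) = -671 - \left(\left(-881 - 36\right) + \left(12 + \frac{36}{-19}\right)\right) = -671 - \left(\left(-881 - 36\right) + \left(12 + 36 \left(- \frac{1}{19}\right)\right)\right) = -671 - \left(\left(-881 - 36\right) + \left(12 - \frac{36}{19}\right)\right) = -671 - \left(-917 + \frac{192}{19}\right) = -671 - - \frac{17231}{19} = -671 + \frac{17231}{19} = \frac{4482}{19}$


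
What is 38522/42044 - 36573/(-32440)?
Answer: 696832223/340976840 ≈ 2.0436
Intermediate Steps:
38522/42044 - 36573/(-32440) = 38522*(1/42044) - 36573*(-1/32440) = 19261/21022 + 36573/32440 = 696832223/340976840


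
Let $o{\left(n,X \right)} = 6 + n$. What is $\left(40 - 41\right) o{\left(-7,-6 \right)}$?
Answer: $1$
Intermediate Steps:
$\left(40 - 41\right) o{\left(-7,-6 \right)} = \left(40 - 41\right) \left(6 - 7\right) = \left(-1\right) \left(-1\right) = 1$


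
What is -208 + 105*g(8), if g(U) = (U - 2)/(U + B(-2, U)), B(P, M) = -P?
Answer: -145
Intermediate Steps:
g(U) = (-2 + U)/(2 + U) (g(U) = (U - 2)/(U - 1*(-2)) = (-2 + U)/(U + 2) = (-2 + U)/(2 + U))
-208 + 105*g(8) = -208 + 105*((-2 + 8)/(2 + 8)) = -208 + 105*(6/10) = -208 + 105*((⅒)*6) = -208 + 105*(⅗) = -208 + 63 = -145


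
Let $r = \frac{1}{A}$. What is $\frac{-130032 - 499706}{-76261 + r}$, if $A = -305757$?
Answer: $\frac{96273400833}{11658667289} \approx 8.2577$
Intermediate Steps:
$r = - \frac{1}{305757}$ ($r = \frac{1}{-305757} = - \frac{1}{305757} \approx -3.2706 \cdot 10^{-6}$)
$\frac{-130032 - 499706}{-76261 + r} = \frac{-130032 - 499706}{-76261 - \frac{1}{305757}} = - \frac{629738}{- \frac{23317334578}{305757}} = \left(-629738\right) \left(- \frac{305757}{23317334578}\right) = \frac{96273400833}{11658667289}$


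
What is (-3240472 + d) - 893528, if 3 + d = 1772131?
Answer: -2361872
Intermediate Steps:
d = 1772128 (d = -3 + 1772131 = 1772128)
(-3240472 + d) - 893528 = (-3240472 + 1772128) - 893528 = -1468344 - 893528 = -2361872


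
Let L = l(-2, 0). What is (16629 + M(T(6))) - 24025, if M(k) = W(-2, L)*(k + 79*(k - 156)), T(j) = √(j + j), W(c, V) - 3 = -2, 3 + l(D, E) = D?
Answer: -19720 + 160*√3 ≈ -19443.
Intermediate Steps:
l(D, E) = -3 + D
L = -5 (L = -3 - 2 = -5)
W(c, V) = 1 (W(c, V) = 3 - 2 = 1)
T(j) = √2*√j (T(j) = √(2*j) = √2*√j)
M(k) = -12324 + 80*k (M(k) = 1*(k + 79*(k - 156)) = 1*(k + 79*(-156 + k)) = 1*(k + (-12324 + 79*k)) = 1*(-12324 + 80*k) = -12324 + 80*k)
(16629 + M(T(6))) - 24025 = (16629 + (-12324 + 80*(√2*√6))) - 24025 = (16629 + (-12324 + 80*(2*√3))) - 24025 = (16629 + (-12324 + 160*√3)) - 24025 = (4305 + 160*√3) - 24025 = -19720 + 160*√3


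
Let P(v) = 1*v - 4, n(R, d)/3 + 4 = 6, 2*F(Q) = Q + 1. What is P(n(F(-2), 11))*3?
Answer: 6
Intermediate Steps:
F(Q) = ½ + Q/2 (F(Q) = (Q + 1)/2 = (1 + Q)/2 = ½ + Q/2)
n(R, d) = 6 (n(R, d) = -12 + 3*6 = -12 + 18 = 6)
P(v) = -4 + v (P(v) = v - 4 = -4 + v)
P(n(F(-2), 11))*3 = (-4 + 6)*3 = 2*3 = 6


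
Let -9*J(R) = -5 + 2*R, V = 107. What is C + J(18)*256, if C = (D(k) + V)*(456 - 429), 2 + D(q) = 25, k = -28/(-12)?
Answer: 23654/9 ≈ 2628.2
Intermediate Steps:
k = 7/3 (k = -28*(-1/12) = 7/3 ≈ 2.3333)
D(q) = 23 (D(q) = -2 + 25 = 23)
J(R) = 5/9 - 2*R/9 (J(R) = -(-5 + 2*R)/9 = 5/9 - 2*R/9)
C = 3510 (C = (23 + 107)*(456 - 429) = 130*27 = 3510)
C + J(18)*256 = 3510 + (5/9 - 2/9*18)*256 = 3510 + (5/9 - 4)*256 = 3510 - 31/9*256 = 3510 - 7936/9 = 23654/9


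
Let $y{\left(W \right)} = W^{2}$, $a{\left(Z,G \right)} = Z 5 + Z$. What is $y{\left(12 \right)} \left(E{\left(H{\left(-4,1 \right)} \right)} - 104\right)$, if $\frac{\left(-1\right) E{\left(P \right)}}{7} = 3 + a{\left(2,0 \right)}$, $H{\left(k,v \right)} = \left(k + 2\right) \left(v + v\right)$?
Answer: $-30096$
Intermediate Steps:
$a{\left(Z,G \right)} = 6 Z$ ($a{\left(Z,G \right)} = 5 Z + Z = 6 Z$)
$H{\left(k,v \right)} = 2 v \left(2 + k\right)$ ($H{\left(k,v \right)} = \left(2 + k\right) 2 v = 2 v \left(2 + k\right)$)
$E{\left(P \right)} = -105$ ($E{\left(P \right)} = - 7 \left(3 + 6 \cdot 2\right) = - 7 \left(3 + 12\right) = \left(-7\right) 15 = -105$)
$y{\left(12 \right)} \left(E{\left(H{\left(-4,1 \right)} \right)} - 104\right) = 12^{2} \left(-105 - 104\right) = 144 \left(-105 - 104\right) = 144 \left(-209\right) = -30096$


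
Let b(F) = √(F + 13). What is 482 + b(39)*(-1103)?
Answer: 482 - 2206*√13 ≈ -7471.8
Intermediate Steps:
b(F) = √(13 + F)
482 + b(39)*(-1103) = 482 + √(13 + 39)*(-1103) = 482 + √52*(-1103) = 482 + (2*√13)*(-1103) = 482 - 2206*√13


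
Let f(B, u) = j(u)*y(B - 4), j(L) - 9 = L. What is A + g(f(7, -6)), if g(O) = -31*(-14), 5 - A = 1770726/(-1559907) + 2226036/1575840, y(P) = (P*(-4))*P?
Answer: 29956997236153/68282329080 ≈ 438.72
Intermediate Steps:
j(L) = 9 + L
y(P) = -4*P**2 (y(P) = (-4*P)*P = -4*P**2)
f(B, u) = -4*(-4 + B)**2*(9 + u) (f(B, u) = (9 + u)*(-4*(B - 4)**2) = (9 + u)*(-4*(-4 + B)**2) = -4*(-4 + B)**2*(9 + u))
A = 322466415433/68282329080 (A = 5 - (1770726/(-1559907) + 2226036/1575840) = 5 - (1770726*(-1/1559907) + 2226036*(1/1575840)) = 5 - (-590242/519969 + 185503/131320) = 5 - 1*18945229967/68282329080 = 5 - 18945229967/68282329080 = 322466415433/68282329080 ≈ 4.7225)
g(O) = 434
A + g(f(7, -6)) = 322466415433/68282329080 + 434 = 29956997236153/68282329080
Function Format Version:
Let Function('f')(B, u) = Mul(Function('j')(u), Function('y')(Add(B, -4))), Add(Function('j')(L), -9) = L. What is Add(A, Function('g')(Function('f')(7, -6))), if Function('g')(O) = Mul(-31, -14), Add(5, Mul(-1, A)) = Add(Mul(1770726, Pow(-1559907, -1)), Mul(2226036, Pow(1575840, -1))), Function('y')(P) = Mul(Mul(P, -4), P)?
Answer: Rational(29956997236153, 68282329080) ≈ 438.72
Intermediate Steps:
Function('j')(L) = Add(9, L)
Function('y')(P) = Mul(-4, Pow(P, 2)) (Function('y')(P) = Mul(Mul(-4, P), P) = Mul(-4, Pow(P, 2)))
Function('f')(B, u) = Mul(-4, Pow(Add(-4, B), 2), Add(9, u)) (Function('f')(B, u) = Mul(Add(9, u), Mul(-4, Pow(Add(B, -4), 2))) = Mul(Add(9, u), Mul(-4, Pow(Add(-4, B), 2))) = Mul(-4, Pow(Add(-4, B), 2), Add(9, u)))
A = Rational(322466415433, 68282329080) (A = Add(5, Mul(-1, Add(Mul(1770726, Pow(-1559907, -1)), Mul(2226036, Pow(1575840, -1))))) = Add(5, Mul(-1, Add(Mul(1770726, Rational(-1, 1559907)), Mul(2226036, Rational(1, 1575840))))) = Add(5, Mul(-1, Add(Rational(-590242, 519969), Rational(185503, 131320)))) = Add(5, Mul(-1, Rational(18945229967, 68282329080))) = Add(5, Rational(-18945229967, 68282329080)) = Rational(322466415433, 68282329080) ≈ 4.7225)
Function('g')(O) = 434
Add(A, Function('g')(Function('f')(7, -6))) = Add(Rational(322466415433, 68282329080), 434) = Rational(29956997236153, 68282329080)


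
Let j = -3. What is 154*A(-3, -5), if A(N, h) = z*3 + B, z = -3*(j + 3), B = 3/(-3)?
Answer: -154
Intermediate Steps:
B = -1 (B = 3*(-⅓) = -1)
z = 0 (z = -3*(-3 + 3) = -3*0 = 0)
A(N, h) = -1 (A(N, h) = 0*3 - 1 = 0 - 1 = -1)
154*A(-3, -5) = 154*(-1) = -154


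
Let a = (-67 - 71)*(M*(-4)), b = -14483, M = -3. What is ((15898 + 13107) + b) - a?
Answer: 16178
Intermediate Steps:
a = -1656 (a = (-67 - 71)*(-3*(-4)) = -138*12 = -1656)
((15898 + 13107) + b) - a = ((15898 + 13107) - 14483) - 1*(-1656) = (29005 - 14483) + 1656 = 14522 + 1656 = 16178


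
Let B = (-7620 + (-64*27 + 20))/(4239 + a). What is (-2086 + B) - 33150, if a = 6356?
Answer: -373334748/10595 ≈ -35237.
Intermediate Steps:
B = -9328/10595 (B = (-7620 + (-64*27 + 20))/(4239 + 6356) = (-7620 + (-1728 + 20))/10595 = (-7620 - 1708)*(1/10595) = -9328*1/10595 = -9328/10595 ≈ -0.88041)
(-2086 + B) - 33150 = (-2086 - 9328/10595) - 33150 = -22110498/10595 - 33150 = -373334748/10595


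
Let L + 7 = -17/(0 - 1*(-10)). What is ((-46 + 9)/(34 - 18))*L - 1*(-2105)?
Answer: 340019/160 ≈ 2125.1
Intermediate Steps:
L = -87/10 (L = -7 - 17/(0 - 1*(-10)) = -7 - 17/(0 + 10) = -7 - 17/10 = -87/10 ≈ -8.7000)
((-46 + 9)/(34 - 18))*L - 1*(-2105) = ((-46 + 9)/(34 - 18))*(-87/10) - 1*(-2105) = -37/16*(-87/10) + 2105 = 3219/160 + 2105 = 340019/160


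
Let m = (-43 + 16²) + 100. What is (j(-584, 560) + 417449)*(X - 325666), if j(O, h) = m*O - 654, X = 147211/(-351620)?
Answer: -26795876847132393/351620 ≈ -7.6207e+10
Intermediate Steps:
m = 313 (m = (-43 + 256) + 100 = 213 + 100 = 313)
X = -147211/351620 (X = 147211*(-1/351620) = -147211/351620 ≈ -0.41866)
j(O, h) = -654 + 313*O (j(O, h) = 313*O - 654 = -654 + 313*O)
(j(-584, 560) + 417449)*(X - 325666) = ((-654 + 313*(-584)) + 417449)*(-147211/351620 - 325666) = ((-654 - 182792) + 417449)*(-114510826131/351620) = (-183446 + 417449)*(-114510826131/351620) = 234003*(-114510826131/351620) = -26795876847132393/351620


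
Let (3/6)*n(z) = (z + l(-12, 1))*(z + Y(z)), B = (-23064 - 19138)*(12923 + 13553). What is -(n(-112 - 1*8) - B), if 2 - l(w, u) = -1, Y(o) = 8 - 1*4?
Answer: -1117367296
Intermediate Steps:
Y(o) = 4 (Y(o) = 8 - 4 = 4)
l(w, u) = 3 (l(w, u) = 2 - 1*(-1) = 2 + 1 = 3)
B = -1117340152 (B = -42202*26476 = -1117340152)
n(z) = 2*(3 + z)*(4 + z) (n(z) = 2*((z + 3)*(z + 4)) = 2*((3 + z)*(4 + z)) = 2*(3 + z)*(4 + z))
-(n(-112 - 1*8) - B) = -((24 + 2*(-112 - 1*8)² + 14*(-112 - 1*8)) - 1*(-1117340152)) = -((24 + 2*(-112 - 8)² + 14*(-112 - 8)) + 1117340152) = -((24 + 2*(-120)² + 14*(-120)) + 1117340152) = -((24 + 2*14400 - 1680) + 1117340152) = -((24 + 28800 - 1680) + 1117340152) = -(27144 + 1117340152) = -1*1117367296 = -1117367296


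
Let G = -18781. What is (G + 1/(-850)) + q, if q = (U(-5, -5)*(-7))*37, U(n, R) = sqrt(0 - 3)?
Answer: -15963851/850 - 259*I*sqrt(3) ≈ -18781.0 - 448.6*I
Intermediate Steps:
U(n, R) = I*sqrt(3) (U(n, R) = sqrt(-3) = I*sqrt(3))
q = -259*I*sqrt(3) (q = ((I*sqrt(3))*(-7))*37 = -7*I*sqrt(3)*37 = -259*I*sqrt(3) ≈ -448.6*I)
(G + 1/(-850)) + q = (-18781 + 1/(-850)) - 259*I*sqrt(3) = (-18781 - 1/850) - 259*I*sqrt(3) = -15963851/850 - 259*I*sqrt(3)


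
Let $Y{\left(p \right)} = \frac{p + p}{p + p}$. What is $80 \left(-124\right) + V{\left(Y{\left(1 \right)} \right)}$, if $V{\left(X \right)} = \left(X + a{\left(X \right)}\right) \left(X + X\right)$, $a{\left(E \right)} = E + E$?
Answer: $-9914$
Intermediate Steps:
$a{\left(E \right)} = 2 E$
$Y{\left(p \right)} = 1$ ($Y{\left(p \right)} = \frac{2 p}{2 p} = 2 p \frac{1}{2 p} = 1$)
$V{\left(X \right)} = 6 X^{2}$ ($V{\left(X \right)} = \left(X + 2 X\right) \left(X + X\right) = 3 X 2 X = 6 X^{2}$)
$80 \left(-124\right) + V{\left(Y{\left(1 \right)} \right)} = 80 \left(-124\right) + 6 \cdot 1^{2} = -9920 + 6 \cdot 1 = -9920 + 6 = -9914$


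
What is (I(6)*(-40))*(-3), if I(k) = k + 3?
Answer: 1080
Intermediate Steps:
I(k) = 3 + k
(I(6)*(-40))*(-3) = ((3 + 6)*(-40))*(-3) = (9*(-40))*(-3) = -360*(-3) = 1080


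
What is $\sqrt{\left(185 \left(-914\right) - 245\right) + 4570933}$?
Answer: $\sqrt{4401598} \approx 2098.0$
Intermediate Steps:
$\sqrt{\left(185 \left(-914\right) - 245\right) + 4570933} = \sqrt{\left(-169090 - 245\right) + 4570933} = \sqrt{-169335 + 4570933} = \sqrt{4401598}$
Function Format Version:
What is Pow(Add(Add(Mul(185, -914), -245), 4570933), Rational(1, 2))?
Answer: Pow(4401598, Rational(1, 2)) ≈ 2098.0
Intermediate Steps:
Pow(Add(Add(Mul(185, -914), -245), 4570933), Rational(1, 2)) = Pow(Add(Add(-169090, -245), 4570933), Rational(1, 2)) = Pow(Add(-169335, 4570933), Rational(1, 2)) = Pow(4401598, Rational(1, 2))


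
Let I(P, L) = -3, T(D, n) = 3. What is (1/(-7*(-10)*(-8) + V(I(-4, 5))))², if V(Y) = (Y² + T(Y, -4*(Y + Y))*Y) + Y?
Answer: 1/316969 ≈ 3.1549e-6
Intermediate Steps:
V(Y) = Y² + 4*Y (V(Y) = (Y² + 3*Y) + Y = Y² + 4*Y)
(1/(-7*(-10)*(-8) + V(I(-4, 5))))² = (1/(-7*(-10)*(-8) - 3*(4 - 3)))² = (1/(70*(-8) - 3*1))² = (1/(-560 - 3))² = (1/(-563))² = (-1/563)² = 1/316969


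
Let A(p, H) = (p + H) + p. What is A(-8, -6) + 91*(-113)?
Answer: -10305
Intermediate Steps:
A(p, H) = H + 2*p (A(p, H) = (H + p) + p = H + 2*p)
A(-8, -6) + 91*(-113) = (-6 + 2*(-8)) + 91*(-113) = (-6 - 16) - 10283 = -22 - 10283 = -10305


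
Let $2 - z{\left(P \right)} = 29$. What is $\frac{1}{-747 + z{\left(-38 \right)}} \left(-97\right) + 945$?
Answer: $\frac{731527}{774} \approx 945.13$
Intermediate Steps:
$z{\left(P \right)} = -27$ ($z{\left(P \right)} = 2 - 29 = -27$)
$\frac{1}{-747 + z{\left(-38 \right)}} \left(-97\right) + 945 = \frac{1}{-747 - 27} \left(-97\right) + 945 = \frac{1}{-774} \left(-97\right) + 945 = \left(- \frac{1}{774}\right) \left(-97\right) + 945 = \frac{97}{774} + 945 = \frac{731527}{774}$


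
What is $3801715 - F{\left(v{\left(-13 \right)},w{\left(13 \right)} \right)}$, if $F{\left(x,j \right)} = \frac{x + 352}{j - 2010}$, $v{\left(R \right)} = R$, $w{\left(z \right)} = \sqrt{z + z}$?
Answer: $\frac{7679605304150}{2020037} + \frac{339 \sqrt{26}}{4040074} \approx 3.8017 \cdot 10^{6}$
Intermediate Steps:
$w{\left(z \right)} = \sqrt{2} \sqrt{z}$ ($w{\left(z \right)} = \sqrt{2 z} = \sqrt{2} \sqrt{z}$)
$F{\left(x,j \right)} = \frac{352 + x}{-2010 + j}$
$3801715 - F{\left(v{\left(-13 \right)},w{\left(13 \right)} \right)} = 3801715 - \frac{352 - 13}{-2010 + \sqrt{2} \sqrt{13}} = 3801715 - \frac{1}{-2010 + \sqrt{26}} \cdot 339 = 3801715 - \frac{339}{-2010 + \sqrt{26}}$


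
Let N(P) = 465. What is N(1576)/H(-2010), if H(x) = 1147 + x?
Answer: -465/863 ≈ -0.53882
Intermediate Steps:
N(1576)/H(-2010) = 465/(1147 - 2010) = 465/(-863) = 465*(-1/863) = -465/863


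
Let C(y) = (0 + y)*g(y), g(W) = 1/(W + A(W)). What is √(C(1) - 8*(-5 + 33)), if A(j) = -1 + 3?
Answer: I*√2013/3 ≈ 14.955*I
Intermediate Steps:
A(j) = 2
g(W) = 1/(2 + W) (g(W) = 1/(W + 2) = 1/(2 + W))
C(y) = y/(2 + y) (C(y) = (0 + y)/(2 + y) = y/(2 + y))
√(C(1) - 8*(-5 + 33)) = √(1/(2 + 1) - 8*(-5 + 33)) = √(1/3 - 8*28) = √(1*(⅓) - 224) = √(⅓ - 224) = √(-671/3) = I*√2013/3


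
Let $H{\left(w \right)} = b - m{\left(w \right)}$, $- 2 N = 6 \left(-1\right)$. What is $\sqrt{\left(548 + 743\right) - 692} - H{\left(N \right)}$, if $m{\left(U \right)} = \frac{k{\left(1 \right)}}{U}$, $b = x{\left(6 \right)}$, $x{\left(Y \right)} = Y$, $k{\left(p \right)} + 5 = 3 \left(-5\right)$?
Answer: $- \frac{38}{3} + \sqrt{599} \approx 11.808$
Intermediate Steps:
$k{\left(p \right)} = -20$ ($k{\left(p \right)} = -5 + 3 \left(-5\right) = -5 - 15 = -20$)
$b = 6$
$m{\left(U \right)} = - \frac{20}{U}$
$N = 3$ ($N = - \frac{6 \left(-1\right)}{2} = \left(- \frac{1}{2}\right) \left(-6\right) = 3$)
$H{\left(w \right)} = 6 + \frac{20}{w}$ ($H{\left(w \right)} = 6 - - \frac{20}{w} = 6 + \frac{20}{w}$)
$\sqrt{\left(548 + 743\right) - 692} - H{\left(N \right)} = \sqrt{\left(548 + 743\right) - 692} - \left(6 + \frac{20}{3}\right) = \sqrt{1291 - 692} - \left(6 + 20 \cdot \frac{1}{3}\right) = \sqrt{599} - \left(6 + \frac{20}{3}\right) = \sqrt{599} - \frac{38}{3} = - \frac{38}{3} + \sqrt{599}$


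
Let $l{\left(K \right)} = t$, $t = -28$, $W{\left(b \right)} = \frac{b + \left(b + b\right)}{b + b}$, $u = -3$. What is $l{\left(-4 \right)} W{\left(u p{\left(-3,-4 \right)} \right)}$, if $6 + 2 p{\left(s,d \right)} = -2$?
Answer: $-42$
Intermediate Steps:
$p{\left(s,d \right)} = -4$ ($p{\left(s,d \right)} = -3 + \frac{1}{2} \left(-2\right) = -3 - 1 = -4$)
$W{\left(b \right)} = \frac{3}{2}$ ($W{\left(b \right)} = \frac{b + 2 b}{2 b} = 3 b \frac{1}{2 b} = \frac{3}{2}$)
$l{\left(K \right)} = -28$
$l{\left(-4 \right)} W{\left(u p{\left(-3,-4 \right)} \right)} = \left(-28\right) \frac{3}{2} = -42$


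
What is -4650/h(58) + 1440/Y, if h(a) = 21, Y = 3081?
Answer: -1588490/7189 ≈ -220.96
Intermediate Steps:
-4650/h(58) + 1440/Y = -4650/21 + 1440/3081 = -4650*1/21 + 1440*(1/3081) = -1550/7 + 480/1027 = -1588490/7189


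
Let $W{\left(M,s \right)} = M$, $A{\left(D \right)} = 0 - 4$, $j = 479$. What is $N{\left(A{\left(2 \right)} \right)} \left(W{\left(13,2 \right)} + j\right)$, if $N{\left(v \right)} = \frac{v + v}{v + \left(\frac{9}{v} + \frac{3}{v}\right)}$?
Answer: $\frac{3936}{7} \approx 562.29$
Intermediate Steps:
$A{\left(D \right)} = -4$ ($A{\left(D \right)} = 0 - 4 = -4$)
$N{\left(v \right)} = \frac{2 v}{v + \frac{12}{v}}$
$N{\left(A{\left(2 \right)} \right)} \left(W{\left(13,2 \right)} + j\right) = \frac{2 \left(-4\right)^{2}}{12 + \left(-4\right)^{2}} \left(13 + 479\right) = 2 \cdot 16 \frac{1}{12 + 16} \cdot 492 = 2 \cdot 16 \cdot \frac{1}{28} \cdot 492 = \frac{8}{7} \cdot 492 = \frac{3936}{7}$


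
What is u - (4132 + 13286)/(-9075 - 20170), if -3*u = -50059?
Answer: 1464027709/87735 ≈ 16687.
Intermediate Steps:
u = 50059/3 (u = -⅓*(-50059) = 50059/3 ≈ 16686.)
u - (4132 + 13286)/(-9075 - 20170) = 50059/3 - (4132 + 13286)/(-9075 - 20170) = 50059/3 - 17418/(-29245) = 50059/3 - 17418*(-1)/29245 = 50059/3 - 1*(-17418/29245) = 50059/3 + 17418/29245 = 1464027709/87735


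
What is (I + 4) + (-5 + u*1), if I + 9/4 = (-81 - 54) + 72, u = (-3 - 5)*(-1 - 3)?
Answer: -137/4 ≈ -34.250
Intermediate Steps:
u = 32 (u = -8*(-4) = 32)
I = -261/4 (I = -9/4 + ((-81 - 54) + 72) = -9/4 + (-135 + 72) = -9/4 - 63 = -261/4 ≈ -65.250)
(I + 4) + (-5 + u*1) = (-261/4 + 4) + (-5 + 32*1) = -245/4 + (-5 + 32) = -245/4 + 27 = -137/4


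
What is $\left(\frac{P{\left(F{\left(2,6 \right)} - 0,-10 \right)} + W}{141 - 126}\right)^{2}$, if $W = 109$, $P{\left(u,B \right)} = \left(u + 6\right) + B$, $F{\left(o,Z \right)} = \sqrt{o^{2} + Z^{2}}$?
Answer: $\frac{2213}{45} + \frac{28 \sqrt{10}}{15} \approx 55.081$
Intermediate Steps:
$F{\left(o,Z \right)} = \sqrt{Z^{2} + o^{2}}$
$P{\left(u,B \right)} = 6 + B + u$ ($P{\left(u,B \right)} = \left(6 + u\right) + B = 6 + B + u$)
$\left(\frac{P{\left(F{\left(2,6 \right)} - 0,-10 \right)} + W}{141 - 126}\right)^{2} = \left(\frac{\left(6 - 10 - - \sqrt{6^{2} + 2^{2}}\right) + 109}{141 - 126}\right)^{2} = \left(\frac{\left(6 - 10 + \left(\sqrt{36 + 4} + 0\right)\right) + 109}{15}\right)^{2} = \left(\left(\left(6 - 10 + \left(\sqrt{40} + 0\right)\right) + 109\right) \frac{1}{15}\right)^{2} = \left(\left(\left(6 - 10 + \left(2 \sqrt{10} + 0\right)\right) + 109\right) \frac{1}{15}\right)^{2} = \left(\left(\left(6 - 10 + 2 \sqrt{10}\right) + 109\right) \frac{1}{15}\right)^{2} = \left(\left(\left(-4 + 2 \sqrt{10}\right) + 109\right) \frac{1}{15}\right)^{2} = \left(\left(105 + 2 \sqrt{10}\right) \frac{1}{15}\right)^{2} = \left(7 + \frac{2 \sqrt{10}}{15}\right)^{2}$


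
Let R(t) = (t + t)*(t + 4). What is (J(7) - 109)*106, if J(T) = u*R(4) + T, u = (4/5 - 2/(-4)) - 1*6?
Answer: -213484/5 ≈ -42697.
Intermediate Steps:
u = -47/10 (u = (4*(⅕) - 2*(-¼)) - 6 = (⅘ + ½) - 6 = 13/10 - 6 = -47/10 ≈ -4.7000)
R(t) = 2*t*(4 + t) (R(t) = (2*t)*(4 + t) = 2*t*(4 + t))
J(T) = -1504/5 + T (J(T) = -47*4*(4 + 4)/5 + T = -47*4*8/5 + T = -47/10*64 + T = -1504/5 + T)
(J(7) - 109)*106 = ((-1504/5 + 7) - 109)*106 = (-1469/5 - 109)*106 = -2014/5*106 = -213484/5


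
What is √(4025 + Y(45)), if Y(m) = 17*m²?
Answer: 5*√1538 ≈ 196.09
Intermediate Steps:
√(4025 + Y(45)) = √(4025 + 17*45²) = √(4025 + 17*2025) = √(4025 + 34425) = √38450 = 5*√1538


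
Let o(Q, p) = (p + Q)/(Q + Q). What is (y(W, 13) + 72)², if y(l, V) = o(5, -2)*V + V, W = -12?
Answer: 790321/100 ≈ 7903.2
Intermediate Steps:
o(Q, p) = (Q + p)/(2*Q) (o(Q, p) = (Q + p)/((2*Q)) = (Q + p)*(1/(2*Q)) = (Q + p)/(2*Q))
y(l, V) = 13*V/10 (y(l, V) = ((½)*(5 - 2)/5)*V + V = ((½)*(⅕)*3)*V + V = 3*V/10 + V = 13*V/10)
(y(W, 13) + 72)² = ((13/10)*13 + 72)² = (169/10 + 72)² = (889/10)² = 790321/100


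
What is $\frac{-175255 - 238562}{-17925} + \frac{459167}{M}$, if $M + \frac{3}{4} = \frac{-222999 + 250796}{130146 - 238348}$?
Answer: $- \frac{593679256927017}{1301934575} \approx -4.56 \cdot 10^{5}$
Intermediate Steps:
$M = - \frac{217897}{216404}$ ($M = - \frac{3}{4} + \frac{-222999 + 250796}{130146 - 238348} = - \frac{3}{4} + \frac{27797}{-108202} = - \frac{3}{4} + 27797 \left(- \frac{1}{108202}\right) = - \frac{3}{4} - \frac{27797}{108202} = - \frac{217897}{216404} \approx -1.0069$)
$\frac{-175255 - 238562}{-17925} + \frac{459167}{M} = \frac{-175255 - 238562}{-17925} + \frac{459167}{- \frac{217897}{216404}} = \left(-175255 - 238562\right) \left(- \frac{1}{17925}\right) + 459167 \left(- \frac{216404}{217897}\right) = \left(-413817\right) \left(- \frac{1}{17925}\right) - \frac{99365575468}{217897} = \frac{137939}{5975} - \frac{99365575468}{217897} = - \frac{593679256927017}{1301934575}$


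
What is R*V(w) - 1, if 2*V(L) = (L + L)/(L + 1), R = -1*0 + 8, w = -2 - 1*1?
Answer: 11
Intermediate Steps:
w = -3 (w = -2 - 1 = -3)
R = 8 (R = 0 + 8 = 8)
V(L) = L/(1 + L) (V(L) = ((L + L)/(L + 1))/2 = ((2*L)/(1 + L))/2 = (2*L/(1 + L))/2 = L/(1 + L))
R*V(w) - 1 = 8*(-3/(1 - 3)) - 1 = 8*(-3/(-2)) - 1 = 8*(-3*(-1/2)) - 1 = 8*(3/2) - 1 = 12 - 1 = 11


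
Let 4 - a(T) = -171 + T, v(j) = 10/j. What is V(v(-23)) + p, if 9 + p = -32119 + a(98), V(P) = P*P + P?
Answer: -16955109/529 ≈ -32051.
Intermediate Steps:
a(T) = 175 - T (a(T) = 4 - (-171 + T) = 4 + (171 - T) = 175 - T)
V(P) = P + P² (V(P) = P² + P = P + P²)
p = -32051 (p = -9 + (-32119 + (175 - 1*98)) = -9 + (-32119 + (175 - 98)) = -9 + (-32119 + 77) = -9 - 32042 = -32051)
V(v(-23)) + p = (10/(-23))*(1 + 10/(-23)) - 32051 = (10*(-1/23))*(1 + 10*(-1/23)) - 32051 = -10*(1 - 10/23)/23 - 32051 = -10/23*13/23 - 32051 = -130/529 - 32051 = -16955109/529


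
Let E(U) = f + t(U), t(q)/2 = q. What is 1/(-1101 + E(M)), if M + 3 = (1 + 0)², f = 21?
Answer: -1/1084 ≈ -0.00092251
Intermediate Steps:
t(q) = 2*q
M = -2 (M = -3 + (1 + 0)² = -3 + 1² = -3 + 1 = -2)
E(U) = 21 + 2*U
1/(-1101 + E(M)) = 1/(-1101 + (21 + 2*(-2))) = 1/(-1101 + (21 - 4)) = 1/(-1101 + 17) = 1/(-1084) = -1/1084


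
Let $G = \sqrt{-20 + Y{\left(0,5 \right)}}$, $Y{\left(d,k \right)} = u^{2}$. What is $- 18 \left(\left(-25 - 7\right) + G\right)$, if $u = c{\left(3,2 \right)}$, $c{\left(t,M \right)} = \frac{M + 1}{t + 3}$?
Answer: $576 - 9 i \sqrt{79} \approx 576.0 - 79.994 i$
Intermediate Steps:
$c{\left(t,M \right)} = \frac{1 + M}{3 + t}$
$u = \frac{1}{2}$ ($u = \frac{1 + 2}{3 + 3} = \frac{1}{6} \cdot 3 = \frac{1}{2} \approx 0.5$)
$Y{\left(d,k \right)} = \frac{1}{4}$ ($Y{\left(d,k \right)} = \left(\frac{1}{2}\right)^{2} = \frac{1}{4}$)
$G = \frac{i \sqrt{79}}{2}$ ($G = \sqrt{-20 + \frac{1}{4}} = \sqrt{- \frac{79}{4}} = \frac{i \sqrt{79}}{2} \approx 4.4441 i$)
$- 18 \left(\left(-25 - 7\right) + G\right) = - 18 \left(\left(-25 - 7\right) + \frac{i \sqrt{79}}{2}\right) = - 18 \left(-32 + \frac{i \sqrt{79}}{2}\right) = 576 - 9 i \sqrt{79}$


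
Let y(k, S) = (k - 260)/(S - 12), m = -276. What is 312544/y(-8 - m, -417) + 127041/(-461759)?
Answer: -7739160389589/461759 ≈ -1.6760e+7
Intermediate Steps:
y(k, S) = (-260 + k)/(-12 + S)
312544/y(-8 - m, -417) + 127041/(-461759) = 312544/(((-260 + (-8 - 1*(-276)))/(-12 - 417))) + 127041/(-461759) = 312544/(((-260 + (-8 + 276))/(-429))) + 127041*(-1/461759) = 312544/((-(-260 + 268)/429)) - 127041/461759 = 312544/((-1/429*8)) - 127041/461759 = 312544/(-8/429) - 127041/461759 = 312544*(-429/8) - 127041/461759 = -16760172 - 127041/461759 = -7739160389589/461759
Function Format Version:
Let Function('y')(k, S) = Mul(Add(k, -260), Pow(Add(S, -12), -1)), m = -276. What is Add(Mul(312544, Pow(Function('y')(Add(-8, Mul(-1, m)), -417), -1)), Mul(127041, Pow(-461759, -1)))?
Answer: Rational(-7739160389589, 461759) ≈ -1.6760e+7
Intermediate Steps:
Function('y')(k, S) = Mul(Pow(Add(-12, S), -1), Add(-260, k)) (Function('y')(k, S) = Mul(Add(-260, k), Pow(Add(-12, S), -1)) = Mul(Pow(Add(-12, S), -1), Add(-260, k)))
Add(Mul(312544, Pow(Function('y')(Add(-8, Mul(-1, m)), -417), -1)), Mul(127041, Pow(-461759, -1))) = Add(Mul(312544, Pow(Mul(Pow(Add(-12, -417), -1), Add(-260, Add(-8, Mul(-1, -276)))), -1)), Mul(127041, Pow(-461759, -1))) = Add(Mul(312544, Pow(Mul(Pow(-429, -1), Add(-260, Add(-8, 276))), -1)), Mul(127041, Rational(-1, 461759))) = Add(Mul(312544, Pow(Mul(Rational(-1, 429), Add(-260, 268)), -1)), Rational(-127041, 461759)) = Add(Mul(312544, Pow(Mul(Rational(-1, 429), 8), -1)), Rational(-127041, 461759)) = Add(Mul(312544, Pow(Rational(-8, 429), -1)), Rational(-127041, 461759)) = Add(Mul(312544, Rational(-429, 8)), Rational(-127041, 461759)) = Add(-16760172, Rational(-127041, 461759)) = Rational(-7739160389589, 461759)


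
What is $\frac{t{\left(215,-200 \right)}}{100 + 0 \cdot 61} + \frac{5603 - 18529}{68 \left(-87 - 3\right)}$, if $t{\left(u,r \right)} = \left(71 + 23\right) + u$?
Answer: $\frac{19898}{3825} \approx 5.2021$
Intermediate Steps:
$t{\left(u,r \right)} = 94 + u$
$\frac{t{\left(215,-200 \right)}}{100 + 0 \cdot 61} + \frac{5603 - 18529}{68 \left(-87 - 3\right)} = \frac{94 + 215}{100 + 0 \cdot 61} + \frac{5603 - 18529}{68 \left(-87 - 3\right)} = \frac{309}{100 + 0} - \frac{12926}{68 \left(-90\right)} = \frac{309}{100} - \frac{12926}{-6120} = 309 \cdot \frac{1}{100} - - \frac{6463}{3060} = \frac{309}{100} + \frac{6463}{3060} = \frac{19898}{3825}$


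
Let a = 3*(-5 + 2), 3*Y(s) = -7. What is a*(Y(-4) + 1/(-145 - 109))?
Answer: 5343/254 ≈ 21.035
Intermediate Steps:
Y(s) = -7/3 (Y(s) = (⅓)*(-7) = -7/3)
a = -9 (a = 3*(-3) = -9)
a*(Y(-4) + 1/(-145 - 109)) = -9*(-7/3 + 1/(-145 - 109)) = -9*(-7/3 + 1/(-254)) = -9*(-7/3 - 1/254) = -9*(-1781/762) = 5343/254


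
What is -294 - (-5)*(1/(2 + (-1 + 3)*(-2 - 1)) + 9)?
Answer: -1001/4 ≈ -250.25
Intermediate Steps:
-294 - (-5)*(1/(2 + (-1 + 3)*(-2 - 1)) + 9) = -294 - (-5)*(1/(2 + 2*(-3)) + 9) = -294 - (-5)*(1/(2 - 6) + 9) = -294 - (-5)*(1/(-4) + 9) = -294 - (-5)*(-1/4 + 9) = -294 - (-5)*35/4 = -294 - 1*(-175/4) = -294 + 175/4 = -1001/4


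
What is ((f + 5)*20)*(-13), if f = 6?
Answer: -2860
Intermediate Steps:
((f + 5)*20)*(-13) = ((6 + 5)*20)*(-13) = (11*20)*(-13) = 220*(-13) = -2860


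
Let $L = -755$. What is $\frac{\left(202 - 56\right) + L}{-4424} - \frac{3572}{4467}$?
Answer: $- \frac{1868875}{2823144} \approx -0.66198$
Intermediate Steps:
$\frac{\left(202 - 56\right) + L}{-4424} - \frac{3572}{4467} = \frac{\left(202 - 56\right) - 755}{-4424} - \frac{3572}{4467} = \left(146 - 755\right) \left(- \frac{1}{4424}\right) - \frac{3572}{4467} = \left(-609\right) \left(- \frac{1}{4424}\right) - \frac{3572}{4467} = \frac{87}{632} - \frac{3572}{4467} = - \frac{1868875}{2823144}$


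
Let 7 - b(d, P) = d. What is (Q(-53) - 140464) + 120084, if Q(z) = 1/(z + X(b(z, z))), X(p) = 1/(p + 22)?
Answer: -88551182/4345 ≈ -20380.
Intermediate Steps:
b(d, P) = 7 - d
X(p) = 1/(22 + p)
Q(z) = 1/(z + 1/(29 - z)) (Q(z) = 1/(z + 1/(22 + (7 - z))) = 1/(z + 1/(29 - z)))
(Q(-53) - 140464) + 120084 = ((-29 - 53)/(-1 - 53*(-29 - 53)) - 140464) + 120084 = (-82/(-1 - 53*(-82)) - 140464) + 120084 = (-82/(-1 + 4346) - 140464) + 120084 = (-82/4345 - 140464) + 120084 = -610316162/4345 + 120084 = -88551182/4345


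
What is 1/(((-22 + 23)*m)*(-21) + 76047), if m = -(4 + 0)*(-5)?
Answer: 1/75627 ≈ 1.3223e-5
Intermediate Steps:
m = 20 (m = -4*(-5) = -1*(-20) = 20)
1/(((-22 + 23)*m)*(-21) + 76047) = 1/(((-22 + 23)*20)*(-21) + 76047) = 1/((1*20)*(-21) + 76047) = 1/(20*(-21) + 76047) = 1/(-420 + 76047) = 1/75627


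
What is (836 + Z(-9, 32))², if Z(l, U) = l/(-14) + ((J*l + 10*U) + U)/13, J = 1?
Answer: 24671299041/33124 ≈ 7.4482e+5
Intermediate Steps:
Z(l, U) = l/182 + 11*U/13 (Z(l, U) = l/(-14) + ((1*l + 10*U) + U)/13 = l*(-1/14) + ((l + 10*U) + U)*(1/13) = -l/14 + (l + 11*U)*(1/13) = -l/14 + (l/13 + 11*U/13) = l/182 + 11*U/13)
(836 + Z(-9, 32))² = (836 + ((1/182)*(-9) + (11/13)*32))² = (836 + (-9/182 + 352/13))² = (836 + 4919/182)² = (157071/182)² = 24671299041/33124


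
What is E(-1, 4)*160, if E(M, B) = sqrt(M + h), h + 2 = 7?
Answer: 320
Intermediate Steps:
h = 5 (h = -2 + 7 = 5)
E(M, B) = sqrt(5 + M) (E(M, B) = sqrt(M + 5) = sqrt(5 + M))
E(-1, 4)*160 = sqrt(5 - 1)*160 = sqrt(4)*160 = 2*160 = 320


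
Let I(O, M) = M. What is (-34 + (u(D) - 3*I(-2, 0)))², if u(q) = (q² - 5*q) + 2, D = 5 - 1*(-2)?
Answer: 324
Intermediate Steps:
D = 7 (D = 5 + 2 = 7)
u(q) = 2 + q² - 5*q
(-34 + (u(D) - 3*I(-2, 0)))² = (-34 + ((2 + 7² - 5*7) - 3*0))² = (-34 + ((2 + 49 - 35) + 0))² = (-34 + (16 + 0))² = (-34 + 16)² = (-18)² = 324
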